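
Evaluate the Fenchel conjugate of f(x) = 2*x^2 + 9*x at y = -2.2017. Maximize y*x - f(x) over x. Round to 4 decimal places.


f*(y) = sup_x {y*x - a*x^2 - b*x} = sup_x {(y-b)*x - a*x^2}
FOC: (y - b) - 2a*x = 0 => x* = (y - b)/(2a)
x* = (-2.2017 - 9)/(2*2) = -2.8004
f*(-2.2017) = (y-b)^2/(4a) = (-2.2017 - 9)^2/(4*2)
= 125.4781/8 = 15.6848


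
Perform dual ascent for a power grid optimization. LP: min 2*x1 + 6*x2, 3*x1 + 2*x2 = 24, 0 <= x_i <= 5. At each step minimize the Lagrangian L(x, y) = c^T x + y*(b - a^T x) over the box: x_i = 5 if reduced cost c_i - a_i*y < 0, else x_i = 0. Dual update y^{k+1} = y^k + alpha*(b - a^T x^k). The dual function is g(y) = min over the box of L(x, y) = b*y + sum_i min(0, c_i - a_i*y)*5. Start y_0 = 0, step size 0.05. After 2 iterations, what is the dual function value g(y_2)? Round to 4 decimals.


Dual ascent for LP: min 2*x1 + 6*x2, 3*x1 + 2*x2 = 24, 0 <= x_i <= 5
Step 1: y^k = 0.0, reduced costs: (2.0, 6.0)
  x^k = (0.0, 0.0), subgradient = b - a^T x = 24.0
  y^{k+1} = 0.0 + 0.05*24.0 = 1.2
Step 2: y^k = 1.2, reduced costs: (-1.6, 3.6)
  x^k = (5.0, 0.0), subgradient = b - a^T x = 9.0
  y^{k+1} = 1.2 + 0.05*9.0 = 1.65
Dual objective at y_2 = 1.65: reduced costs (-2.95, 2.7), box minimizer x = (5.0, 0.0)
g(y_2) = b*y + (c1 - a1*y)*x1 + (c2 - a2*y)*x2 = 24*1.65 + (-2.95)*5.0 + 2.7*0.0 = 39.6 - 14.75 + 0.0 = 24.85


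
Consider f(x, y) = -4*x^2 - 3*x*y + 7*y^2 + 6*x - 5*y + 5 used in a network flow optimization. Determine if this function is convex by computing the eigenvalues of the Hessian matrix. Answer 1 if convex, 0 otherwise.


The Hessian of f(x,y) = -4*x^2 - 3*x*y + 7*y^2 + 6*x - 5*y + 5 is:
H = [[-8, -3], [-3, 14]]
Trace = -8 + 14 = 6
Determinant = -8*14 - (-3)^2 = -121
Discriminant = (6)^2 - 4*-121 = 520.0
Eigenvalues: lambda_1 = -8.4018, lambda_2 = 14.4018
The function is not convex.

0


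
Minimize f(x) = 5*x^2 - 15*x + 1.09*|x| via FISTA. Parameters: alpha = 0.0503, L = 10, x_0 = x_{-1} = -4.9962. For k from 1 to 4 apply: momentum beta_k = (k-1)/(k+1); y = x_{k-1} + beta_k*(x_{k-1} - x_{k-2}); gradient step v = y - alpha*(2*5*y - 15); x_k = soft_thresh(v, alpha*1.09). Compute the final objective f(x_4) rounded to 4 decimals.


FISTA on f(x) = 5*x^2 - 15*x + 1.09*|x|
L = 10, alpha = 0.0503
Iteration 1: beta = 0.0, y = -4.9962 + 0.0*(-4.9962 + 4.9962) = -4.9962
  grad(y) = -64.962, v = y - alpha*grad = -1.7286
  prox(v) = soft_thresh(-1.7286, 0.0548) = -1.6738
Iteration 2: beta = 0.3333, y = -1.6738 + 0.3333*(-1.6738 + 4.9962) = -0.5663
  grad(y) = -20.6631, v = y - alpha*grad = 0.473
  prox(v) = soft_thresh(0.473, 0.0548) = 0.4182
Iteration 3: beta = 0.5, y = 0.4182 + 0.5*(0.4182 + 1.6738) = 1.4642
  grad(y) = -0.3578, v = y - alpha*grad = 1.4822
  prox(v) = soft_thresh(1.4822, 0.0548) = 1.4274
Iteration 4: beta = 0.6, y = 1.4274 + 0.6*(1.4274 - 0.4182) = 2.0329
  grad(y) = 5.3289, v = y - alpha*grad = 1.7648
  prox(v) = soft_thresh(1.7648, 0.0548) = 1.71
f(x_4) = 5*1.71^2 - 15*1.71 + 1.09*|1.71| = -9.1655


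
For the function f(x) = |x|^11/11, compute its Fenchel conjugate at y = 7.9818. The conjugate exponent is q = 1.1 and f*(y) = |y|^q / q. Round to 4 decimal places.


The conjugate exponent q satisfies 1/p + 1/q = 1.
p = 11, so q = 11/(11 - 1) = 1.1
|y|^q = 7.9818^1.1 = 9.8245
f*(7.9818) = 9.8245 / 1.1 = 8.9314


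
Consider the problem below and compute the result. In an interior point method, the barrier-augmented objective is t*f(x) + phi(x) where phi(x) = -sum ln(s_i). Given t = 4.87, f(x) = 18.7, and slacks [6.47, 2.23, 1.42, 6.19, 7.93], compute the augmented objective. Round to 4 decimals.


Step 1: Compute log-barrier.
ln values: [1.8672, 0.802, 0.3507, 1.8229, 2.0707]
phi = -(1.8672 + 0.802 + 0.3507 + 1.8229 + 2.0707) = -6.9134
Step 2: Compute augmented objective.
t*f(x) = 4.87*18.7 = 91.069
Total = 91.069 - 6.9134 = 84.1556


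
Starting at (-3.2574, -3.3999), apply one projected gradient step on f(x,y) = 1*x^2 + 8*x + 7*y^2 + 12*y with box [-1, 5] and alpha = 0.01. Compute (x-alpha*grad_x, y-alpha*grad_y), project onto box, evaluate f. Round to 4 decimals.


Step 1: Compute gradient at (-3.2574, -3.3999).
grad_x = 2*1*-3.2574 + 8 = 1.4852
grad_y = 2*7*-3.3999 + 12 = -35.5986
Step 2: Gradient step.
x_raw = -3.2574 - 0.01*1.4852 = -3.2723
y_raw = -3.3999 - 0.01*-35.5986 = -3.0439
Step 3: Project onto [-1, 5].
x_proj = clip(-3.2723) = -1.0
y_proj = clip(-3.0439) = -1.0
Step 4: Evaluate f.
f(-1.0, -1.0) = -12.0


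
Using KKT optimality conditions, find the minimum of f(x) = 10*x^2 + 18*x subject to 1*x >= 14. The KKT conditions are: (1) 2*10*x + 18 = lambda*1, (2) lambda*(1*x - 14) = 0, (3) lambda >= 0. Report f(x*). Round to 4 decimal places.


Step 1: Try lambda = 0 (constraint inactive).
x_unc = -18/(2*10) = -0.9
Check: 1*-0.9 = -0.9 < 14 -- violated!
Step 2: Constraint must be active: 1*x = 14
x* = 14/1 = 14.0
lambda = (2*10*14.0 + 18)/1 = 298.0
Step 3: Compute optimal value.
f(x*) = 10*14.0^2 + 18*14.0 = 2212.0


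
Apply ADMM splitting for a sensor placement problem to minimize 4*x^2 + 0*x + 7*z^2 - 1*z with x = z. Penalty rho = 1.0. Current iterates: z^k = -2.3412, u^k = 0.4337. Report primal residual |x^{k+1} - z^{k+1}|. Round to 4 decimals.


ADMM iteration with rho = 1.0, z^k = -2.3412, u^k = 0.4337
Step 1: x-update.
Minimize 4*x^2 + 0*x + (1.0/2)*(x + 2.3412 + 0.4337)^2
FOC: (2*4 + 1.0)*x = 0 + 1.0*(-2.3412 - 0.4337)
x^{k+1} = -0.3083
Step 2: z-update.
Minimize 7*z^2 - 1*z + (1.0/2)*(-0.3083 - z + 0.4337)^2
FOC: (2*7 + 1.0)*z = 1 + 1.0*(-0.3083 + 0.4337)
z^{k+1} = 0.075
Step 3: u-update.
u^{k+1} = 0.4337 - 0.3083 - 0.075 = 0.0504
Step 4: Primal residual = |-0.3083 - 0.075| = 0.3833


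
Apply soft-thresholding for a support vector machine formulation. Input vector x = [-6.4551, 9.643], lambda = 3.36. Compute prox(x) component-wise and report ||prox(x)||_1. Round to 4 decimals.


Soft-thresholding with lambda = 3.36:
prox(-6.4551) = sign(-6.4551)*max(|-6.4551| - 3.36, 0) = -3.0951
prox(9.643) = sign(9.643)*max(|9.643| - 3.36, 0) = 6.283
prox(x) = [-3.0951, 6.283]
||prox(x)||_1 = 3.0951 + 6.283 = 9.3781


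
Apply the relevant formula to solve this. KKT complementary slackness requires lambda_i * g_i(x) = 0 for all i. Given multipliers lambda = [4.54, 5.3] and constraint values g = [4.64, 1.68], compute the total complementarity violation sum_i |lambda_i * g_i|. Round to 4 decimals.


KKT complementary slackness check:
lambda_1 * g_1 = 4.54 * 4.64 = 21.0656
lambda_2 * g_2 = 5.3 * 1.68 = 8.904
Total violation = 21.0656 + 8.904 = 29.9696


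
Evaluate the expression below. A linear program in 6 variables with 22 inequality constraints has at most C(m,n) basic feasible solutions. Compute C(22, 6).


Each vertex corresponds to some choice of n active constraints out of m, so the number of vertices is at most C(m, n) = m! / (n!(m-n)!).
m = 22, n = 6
Numerator: 22 * 21 * 20 * 19 * 18 * 17
Denominator: 6! = 720
C(22, 6) = 74613


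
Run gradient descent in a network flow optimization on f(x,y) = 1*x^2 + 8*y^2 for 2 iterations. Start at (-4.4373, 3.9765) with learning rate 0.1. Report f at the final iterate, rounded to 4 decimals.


Gradient descent on f(x,y) = 1*x^2 + 8*y^2.
Starting point: (-4.4373, 3.9765), alpha = 0.1
Step 1: grad_x = 2*1*-4.4373 = -8.8746, grad_y = 2*8*3.9765 = 63.624
  x_1 = -4.4373 - 0.1*-8.8746 = -3.5498
  y_1 = 3.9765 - 0.1*63.624 = -2.3859
Step 2: grad_x = 2*1*-3.5498 = -7.0997, grad_y = 2*8*-2.3859 = -38.1744
  x_2 = -3.5498 - 0.1*-7.0997 = -2.8399
  y_2 = -2.3859 - 0.1*-38.1744 = 1.4315
f(-2.8399, 1.4315) = 1*(-2.8399)^2 + 8*1.4315^2 = 24.4593


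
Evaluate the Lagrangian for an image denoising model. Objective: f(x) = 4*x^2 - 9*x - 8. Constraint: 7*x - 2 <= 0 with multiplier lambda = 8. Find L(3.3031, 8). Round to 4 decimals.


Step 1: Evaluate f(x).
f(3.3031) = 4*3.3031^2 - 9*3.3031 - 8 = 5.914
Step 2: Evaluate g(x).
g(3.3031) = 7*3.3031 - 2 = 21.1217
Step 3: Compute Lagrangian.
L = 5.914 + 8*21.1217 = 174.8876


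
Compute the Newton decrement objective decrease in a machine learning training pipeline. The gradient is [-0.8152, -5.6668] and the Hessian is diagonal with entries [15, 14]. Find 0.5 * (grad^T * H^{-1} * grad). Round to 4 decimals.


Step 1: H is diagonal, so H^(-1) * g = [-0.0543, -0.4048].
Step 2: g^T H^(-1) g = sum_i g_i^2 / H_ii
  = (-0.8152)^2/15 + (-5.6668)^2/14
  = 0.0443 + 2.2938 = 2.3381
Step 3: Objective decrease = 0.5 * g^T H^(-1) g = 1.169


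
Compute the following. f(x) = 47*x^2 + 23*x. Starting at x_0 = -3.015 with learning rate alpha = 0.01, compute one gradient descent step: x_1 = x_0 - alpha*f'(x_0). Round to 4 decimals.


We compute the gradient at x_0 and apply the update.
f'(x) = 94*x + 23
f'(-3.015) = 94*-3.015 + 23 = -260.41
x_1 = -3.015 - 0.01*-260.41 = -0.4109


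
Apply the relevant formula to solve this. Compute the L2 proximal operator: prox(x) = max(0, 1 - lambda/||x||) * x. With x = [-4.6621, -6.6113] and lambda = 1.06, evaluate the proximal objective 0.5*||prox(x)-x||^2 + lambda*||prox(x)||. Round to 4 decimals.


Step 1: Compute ||x||.
||x|| = 8.0898
Step 2: Compute scaling factor.
scale = max(0, 1 - 1.06/8.0898) = 0.869
Step 3: prox(x) = [-4.0512, -5.745]
||prox(x)|| = 7.0298
Step 4: Proximal objective.
0.5*||prox-x||^2 = 0.5618
lambda*||prox|| = 7.4516
Total = 8.0134


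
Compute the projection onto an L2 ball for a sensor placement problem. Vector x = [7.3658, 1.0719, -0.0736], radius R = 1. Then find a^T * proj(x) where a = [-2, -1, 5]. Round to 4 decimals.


Step 1: Compute ||x|| (intermediates to 6 decimals).
||x|| = sqrt(7.3658^2 + 1.0719^2 + (-0.0736)^2) = 7.443749
Step 2: Project.
Since ||x|| > R, scale = R/||x|| = 1/7.443749 = 0.134341, proj(x) = scale * x
proj(x) = [0.989529, 0.144, -0.009887]
Step 3: Dot product.
a^T * proj(x) = -2*0.989529 - 1*0.144 + 5*(-0.009887) = -2.1725


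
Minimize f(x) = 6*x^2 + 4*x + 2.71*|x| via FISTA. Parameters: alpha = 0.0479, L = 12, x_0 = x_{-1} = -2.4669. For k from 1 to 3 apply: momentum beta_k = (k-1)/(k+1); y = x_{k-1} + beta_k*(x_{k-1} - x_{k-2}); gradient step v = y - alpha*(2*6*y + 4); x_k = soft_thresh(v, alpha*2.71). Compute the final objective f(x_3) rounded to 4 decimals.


FISTA on f(x) = 6*x^2 + 4*x + 2.71*|x|
L = 12, alpha = 0.0479
Iteration 1: beta = 0.0, y = -2.4669 + 0.0*(-2.4669 + 2.4669) = -2.4669
  grad(y) = -25.6028, v = y - alpha*grad = -1.2405
  prox(v) = soft_thresh(-1.2405, 0.1298) = -1.1107
Iteration 2: beta = 0.3333, y = -1.1107 + 0.3333*(-1.1107 + 2.4669) = -0.6587
  grad(y) = -3.9039, v = y - alpha*grad = -0.4717
  prox(v) = soft_thresh(-0.4717, 0.1298) = -0.3419
Iteration 3: beta = 0.5, y = -0.3419 + 0.5*(-0.3419 + 1.1107) = 0.0426
  grad(y) = 4.511, v = y - alpha*grad = -0.1735
  prox(v) = soft_thresh(-0.1735, 0.1298) = -0.0437
f(x_3) = 6*(-0.0437)^2 + 4*(-0.0437) + 2.71*|-0.0437| = -0.0449


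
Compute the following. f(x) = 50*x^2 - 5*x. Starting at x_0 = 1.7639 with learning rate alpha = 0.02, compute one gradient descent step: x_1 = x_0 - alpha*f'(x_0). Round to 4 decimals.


We compute the gradient at x_0 and apply the update.
f'(x) = 100*x - 5
f'(1.7639) = 100*1.7639 - 5 = 171.39
x_1 = 1.7639 - 0.02*171.39 = -1.6639


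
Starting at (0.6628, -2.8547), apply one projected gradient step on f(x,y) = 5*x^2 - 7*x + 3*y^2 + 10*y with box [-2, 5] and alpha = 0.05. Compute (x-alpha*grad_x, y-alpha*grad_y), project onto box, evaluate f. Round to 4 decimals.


Step 1: Compute gradient at (0.6628, -2.8547).
grad_x = 2*5*0.6628 - 7 = -0.372
grad_y = 2*3*-2.8547 + 10 = -7.1282
Step 2: Gradient step.
x_raw = 0.6628 - 0.05*-0.372 = 0.6814
y_raw = -2.8547 - 0.05*-7.1282 = -2.4983
Step 3: Project onto [-2, 5].
x_proj = clip(0.6814) = 0.6814
y_proj = clip(-2.4983) = -2.0
Step 4: Evaluate f.
f(0.6814, -2.0) = -10.4483


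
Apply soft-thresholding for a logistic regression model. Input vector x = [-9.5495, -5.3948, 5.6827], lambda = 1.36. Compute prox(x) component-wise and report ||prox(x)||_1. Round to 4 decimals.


Soft-thresholding with lambda = 1.36:
prox(-9.5495) = sign(-9.5495)*max(|-9.5495| - 1.36, 0) = -8.1895
prox(-5.3948) = sign(-5.3948)*max(|-5.3948| - 1.36, 0) = -4.0348
prox(5.6827) = sign(5.6827)*max(|5.6827| - 1.36, 0) = 4.3227
prox(x) = [-8.1895, -4.0348, 4.3227]
||prox(x)||_1 = 8.1895 + 4.0348 + 4.3227 = 16.547


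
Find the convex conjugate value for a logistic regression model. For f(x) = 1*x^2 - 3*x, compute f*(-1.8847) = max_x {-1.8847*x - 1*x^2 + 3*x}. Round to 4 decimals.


f*(y) = sup_x {y*x - a*x^2 - b*x} = sup_x {(y-b)*x - a*x^2}
FOC: (y - b) - 2a*x = 0 => x* = (y - b)/(2a)
x* = (-1.8847 + 3)/(2*1) = 0.5577
f*(-1.8847) = (y-b)^2/(4a) = (-1.8847 + 3)^2/(4*1)
= 1.2439/4 = 0.311


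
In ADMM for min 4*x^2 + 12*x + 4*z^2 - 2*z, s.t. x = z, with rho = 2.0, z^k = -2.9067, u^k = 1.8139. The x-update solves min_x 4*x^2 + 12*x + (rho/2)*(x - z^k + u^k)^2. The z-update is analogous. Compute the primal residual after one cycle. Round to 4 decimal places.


ADMM iteration with rho = 2.0, z^k = -2.9067, u^k = 1.8139
Step 1: x-update.
Minimize 4*x^2 + 12*x + (2.0/2)*(x + 2.9067 + 1.8139)^2
FOC: (2*4 + 2.0)*x = -12 + 2.0*(-2.9067 - 1.8139)
x^{k+1} = -2.1441
Step 2: z-update.
Minimize 4*z^2 - 2*z + (2.0/2)*(-2.1441 - z + 1.8139)^2
FOC: (2*4 + 2.0)*z = 2 + 2.0*(-2.1441 + 1.8139)
z^{k+1} = 0.134
Step 3: u-update.
u^{k+1} = 1.8139 - 2.1441 - 0.134 = -0.4642
Step 4: Primal residual = |-2.1441 - 0.134| = 2.2781


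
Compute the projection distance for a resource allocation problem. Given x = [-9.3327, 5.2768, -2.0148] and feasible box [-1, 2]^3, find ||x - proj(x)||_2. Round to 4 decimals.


Project each component onto [-1, 2].
clip(-9.3327) = -1.0, clip(5.2768) = 2.0, clip(-2.0148) = -1.0
Projection = [-1.0, 2.0, -1.0]
Squared diffs: [69.4339, 10.7374, 1.0298]
Distance = sqrt(81.2011) = 9.0112


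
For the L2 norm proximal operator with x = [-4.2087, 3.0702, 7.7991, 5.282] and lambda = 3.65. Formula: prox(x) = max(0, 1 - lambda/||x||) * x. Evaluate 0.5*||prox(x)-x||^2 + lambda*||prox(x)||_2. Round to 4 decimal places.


Step 1: Compute ||x||.
||x|| = 10.764
Step 2: Compute scaling factor.
scale = max(0, 1 - 3.65/10.764) = 0.6609
Step 3: prox(x) = [-2.7816, 2.0291, 5.1545, 3.4909]
||prox(x)|| = 7.114
Step 4: Proximal objective.
0.5*||prox-x||^2 = 6.6613
lambda*||prox|| = 25.9661
Total = 32.6275


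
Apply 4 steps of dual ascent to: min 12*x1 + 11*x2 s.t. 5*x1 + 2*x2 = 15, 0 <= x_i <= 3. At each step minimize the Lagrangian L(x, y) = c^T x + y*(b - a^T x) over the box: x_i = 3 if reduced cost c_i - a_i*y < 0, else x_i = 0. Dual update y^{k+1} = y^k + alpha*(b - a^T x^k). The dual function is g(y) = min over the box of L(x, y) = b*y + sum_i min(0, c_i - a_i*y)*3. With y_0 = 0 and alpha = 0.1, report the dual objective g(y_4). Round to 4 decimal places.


Dual ascent for LP: min 12*x1 + 11*x2, 5*x1 + 2*x2 = 15, 0 <= x_i <= 3
Step 1: y^k = 0.0, reduced costs: (12.0, 11.0)
  x^k = (0.0, 0.0), subgradient = b - a^T x = 15.0
  y^{k+1} = 0.0 + 0.1*15.0 = 1.5
Step 2: y^k = 1.5, reduced costs: (4.5, 8.0)
  x^k = (0.0, 0.0), subgradient = b - a^T x = 15.0
  y^{k+1} = 1.5 + 0.1*15.0 = 3.0
Step 3: y^k = 3.0, reduced costs: (-3.0, 5.0)
  x^k = (3.0, 0.0), subgradient = b - a^T x = 0.0
  y^{k+1} = 3.0 + 0.1*0.0 = 3.0
Step 4: y^k = 3.0, reduced costs: (-3.0, 5.0)
  x^k = (3.0, 0.0), subgradient = b - a^T x = 0.0
  y^{k+1} = 3.0 + 0.1*0.0 = 3.0
Dual objective at y_4 = 3.0: reduced costs (-3.0, 5.0), box minimizer x = (3.0, 0.0)
g(y_4) = b*y + (c1 - a1*y)*x1 + (c2 - a2*y)*x2 = 15*3.0 + (-3.0)*3.0 + 5.0*0.0 = 45.0 - 9.0 + 0.0 = 36.0


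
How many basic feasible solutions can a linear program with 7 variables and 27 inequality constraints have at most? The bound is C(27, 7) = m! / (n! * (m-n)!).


Each vertex corresponds to some choice of n active constraints out of m, so the number of vertices is at most C(m, n) = m! / (n!(m-n)!).
m = 27, n = 7
Numerator: 27 * 26 * 25 * 24 * 23 * 22 * 21
Denominator: 7! = 5040
C(27, 7) = 888030


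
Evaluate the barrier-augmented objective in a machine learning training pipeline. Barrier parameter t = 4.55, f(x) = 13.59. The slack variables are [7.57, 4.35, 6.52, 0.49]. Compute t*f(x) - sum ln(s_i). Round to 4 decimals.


Step 1: Compute log-barrier.
ln values: [2.0242, 1.4702, 1.8749, -0.7133]
phi = -(2.0242 + 1.4702 + 1.8749 - 0.7133) = -4.6559
Step 2: Compute augmented objective.
t*f(x) = 4.55*13.59 = 61.8345
Total = 61.8345 - 4.6559 = 57.1786


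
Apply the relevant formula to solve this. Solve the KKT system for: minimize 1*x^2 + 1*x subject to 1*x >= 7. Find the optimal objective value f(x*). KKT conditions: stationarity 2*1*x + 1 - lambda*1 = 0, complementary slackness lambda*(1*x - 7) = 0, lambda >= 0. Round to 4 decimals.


Step 1: Try lambda = 0 (constraint inactive).
x_unc = -1/(2*1) = -0.5
Check: 1*-0.5 = -0.5 < 7 -- violated!
Step 2: Constraint must be active: 1*x = 7
x* = 7/1 = 7.0
lambda = (2*1*7.0 + 1)/1 = 15.0
Step 3: Compute optimal value.
f(x*) = 1*7.0^2 + 1*7.0 = 56.0


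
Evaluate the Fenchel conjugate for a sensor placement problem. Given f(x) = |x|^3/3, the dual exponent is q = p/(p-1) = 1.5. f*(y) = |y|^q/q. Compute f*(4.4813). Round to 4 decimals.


The conjugate exponent q satisfies 1/p + 1/q = 1.
p = 3, so q = 3/(3 - 1) = 1.5
|y|^q = 4.4813^1.5 = 9.4865
f*(4.4813) = 9.4865 / 1.5 = 6.3243


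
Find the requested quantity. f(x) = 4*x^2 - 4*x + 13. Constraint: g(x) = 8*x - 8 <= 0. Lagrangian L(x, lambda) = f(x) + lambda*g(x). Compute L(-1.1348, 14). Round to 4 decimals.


Step 1: Evaluate f(x).
f(-1.1348) = 4*(-1.1348)^2 - 4*(-1.1348) + 13 = 22.6903
Step 2: Evaluate g(x).
g(-1.1348) = 8*-1.1348 - 8 = -17.0784
Step 3: Compute Lagrangian.
L = 22.6903 + 14*-17.0784 = -216.4073


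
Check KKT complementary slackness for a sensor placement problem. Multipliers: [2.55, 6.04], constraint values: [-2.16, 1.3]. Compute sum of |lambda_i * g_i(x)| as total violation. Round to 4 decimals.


KKT complementary slackness check:
lambda_1 * g_1 = 2.55 * -2.16 = -5.508
lambda_2 * g_2 = 6.04 * 1.3 = 7.852
Total violation = 5.508 + 7.852 = 13.36


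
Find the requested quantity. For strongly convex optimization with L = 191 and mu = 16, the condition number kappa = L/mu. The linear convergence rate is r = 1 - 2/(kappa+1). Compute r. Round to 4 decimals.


Step 1: Compute the condition number.
kappa = L/mu = 191/16 = 11.9375
Step 2: Compute the convergence rate.
r = 1 - 2/(kappa + 1) = 1 - 2*mu/(L + mu) = (L - mu)/(L + mu) = 175/207 = 0.8454


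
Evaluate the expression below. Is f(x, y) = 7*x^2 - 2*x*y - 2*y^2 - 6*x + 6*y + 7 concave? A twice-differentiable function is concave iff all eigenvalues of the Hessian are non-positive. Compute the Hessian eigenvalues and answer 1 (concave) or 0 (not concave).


The Hessian of f(x,y) = 7*x^2 - 2*x*y - 2*y^2 - 6*x + 6*y + 7 is:
H = [[14, -2], [-2, -4]]
Trace = 14 - 4 = 10
Determinant = 14*-4 - (-2)^2 = -60
Discriminant = (10)^2 - 4*-60 = 340.0
Eigenvalues: lambda_1 = -4.2195, lambda_2 = 14.2195
The function is not concave.

0


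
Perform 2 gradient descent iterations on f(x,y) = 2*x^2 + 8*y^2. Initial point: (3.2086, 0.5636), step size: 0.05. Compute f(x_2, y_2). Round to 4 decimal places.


Gradient descent on f(x,y) = 2*x^2 + 8*y^2.
Starting point: (3.2086, 0.5636), alpha = 0.05
Step 1: grad_x = 2*2*3.2086 = 12.8344, grad_y = 2*8*0.5636 = 9.0176
  x_1 = 3.2086 - 0.05*12.8344 = 2.5669
  y_1 = 0.5636 - 0.05*9.0176 = 0.1127
Step 2: grad_x = 2*2*2.5669 = 10.2675, grad_y = 2*8*0.1127 = 1.8035
  x_2 = 2.5669 - 0.05*10.2675 = 2.0535
  y_2 = 0.1127 - 0.05*1.8035 = 0.0225
f(2.0535, 0.0225) = 2*2.0535^2 + 8*0.0225^2 = 8.4378


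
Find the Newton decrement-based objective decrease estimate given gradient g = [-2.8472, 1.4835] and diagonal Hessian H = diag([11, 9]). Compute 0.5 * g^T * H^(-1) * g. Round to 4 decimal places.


Step 1: H is diagonal, so H^(-1) * g = [-0.2588, 0.1648].
Step 2: g^T H^(-1) g = sum_i g_i^2 / H_ii
  = (-2.8472)^2/11 + (1.4835)^2/9
  = 0.737 + 0.2445 = 0.9815
Step 3: Objective decrease = 0.5 * g^T H^(-1) g = 0.4907


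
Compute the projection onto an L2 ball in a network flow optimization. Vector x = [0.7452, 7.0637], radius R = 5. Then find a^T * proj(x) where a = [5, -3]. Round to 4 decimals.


Step 1: Compute ||x|| (intermediates to 6 decimals).
||x|| = sqrt(0.7452^2 + 7.0637^2) = 7.102899
Step 2: Project.
Since ||x|| > R, scale = R/||x|| = 5/7.102899 = 0.703938, proj(x) = scale * x
proj(x) = [0.524575, 4.972407]
Step 3: Dot product.
a^T * proj(x) = 5*0.524575 - 3*4.972407 = -12.2943


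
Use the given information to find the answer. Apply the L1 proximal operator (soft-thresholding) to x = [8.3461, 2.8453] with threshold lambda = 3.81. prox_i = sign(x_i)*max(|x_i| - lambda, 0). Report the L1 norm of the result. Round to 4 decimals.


Soft-thresholding with lambda = 3.81:
prox(8.3461) = sign(8.3461)*max(|8.3461| - 3.81, 0) = 4.5361
prox(2.8453) = sign(2.8453)*max(|2.8453| - 3.81, 0) = 0.0
prox(x) = [4.5361, 0.0]
||prox(x)||_1 = 4.5361 + 0.0 = 4.5361


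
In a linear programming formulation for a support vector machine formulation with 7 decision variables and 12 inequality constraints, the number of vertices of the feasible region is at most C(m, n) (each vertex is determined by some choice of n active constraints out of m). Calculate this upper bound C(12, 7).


Each vertex corresponds to some choice of n active constraints out of m, so the number of vertices is at most C(m, n) = m! / (n!(m-n)!).
m = 12, n = 7
Numerator: 12 * 11 * 10 * 9 * 8 * 7 * 6
Denominator: 7! = 5040
C(12, 7) = 792


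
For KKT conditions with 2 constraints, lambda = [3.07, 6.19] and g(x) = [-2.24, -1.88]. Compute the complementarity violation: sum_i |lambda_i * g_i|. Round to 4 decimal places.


KKT complementary slackness check:
lambda_1 * g_1 = 3.07 * -2.24 = -6.8768
lambda_2 * g_2 = 6.19 * -1.88 = -11.6372
Total violation = 6.8768 + 11.6372 = 18.514


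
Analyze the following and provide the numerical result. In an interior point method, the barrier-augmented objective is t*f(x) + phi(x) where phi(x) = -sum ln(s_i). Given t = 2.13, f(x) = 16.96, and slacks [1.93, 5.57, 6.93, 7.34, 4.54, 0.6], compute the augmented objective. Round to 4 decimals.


Step 1: Compute log-barrier.
ln values: [0.6575, 1.7174, 1.9359, 1.9933, 1.5129, -0.5108]
phi = -(0.6575 + 1.7174 + 1.9359 + 1.9933 + 1.5129 - 0.5108) = -7.3062
Step 2: Compute augmented objective.
t*f(x) = 2.13*16.96 = 36.1248
Total = 36.1248 - 7.3062 = 28.8186


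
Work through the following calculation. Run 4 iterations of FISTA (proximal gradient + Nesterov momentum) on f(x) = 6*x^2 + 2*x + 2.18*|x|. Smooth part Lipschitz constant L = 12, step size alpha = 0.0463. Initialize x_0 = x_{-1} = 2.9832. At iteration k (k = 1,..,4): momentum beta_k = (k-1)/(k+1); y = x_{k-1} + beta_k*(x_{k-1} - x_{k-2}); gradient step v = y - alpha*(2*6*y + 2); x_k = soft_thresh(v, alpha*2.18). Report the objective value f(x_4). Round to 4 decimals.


FISTA on f(x) = 6*x^2 + 2*x + 2.18*|x|
L = 12, alpha = 0.0463
Iteration 1: beta = 0.0, y = 2.9832 + 0.0*(2.9832 - 2.9832) = 2.9832
  grad(y) = 37.7984, v = y - alpha*grad = 1.2331
  prox(v) = soft_thresh(1.2331, 0.1009) = 1.1322
Iteration 2: beta = 0.3333, y = 1.1322 + 0.3333*(1.1322 - 2.9832) = 0.5152
  grad(y) = 8.1824, v = y - alpha*grad = 0.1364
  prox(v) = soft_thresh(0.1364, 0.1009) = 0.0354
Iteration 3: beta = 0.5, y = 0.0354 + 0.5*(0.0354 - 1.1322) = -0.513
  grad(y) = -4.1556, v = y - alpha*grad = -0.3206
  prox(v) = soft_thresh(-0.3206, 0.1009) = -0.2196
Iteration 4: beta = 0.6, y = -0.2196 + 0.6*(-0.2196 - 0.0354) = -0.3727
  grad(y) = -2.4719, v = y - alpha*grad = -0.2582
  prox(v) = soft_thresh(-0.2582, 0.1009) = -0.1573
f(x_4) = 6*(-0.1573)^2 + 2*(-0.1573) + 2.18*|-0.1573| = 0.1767


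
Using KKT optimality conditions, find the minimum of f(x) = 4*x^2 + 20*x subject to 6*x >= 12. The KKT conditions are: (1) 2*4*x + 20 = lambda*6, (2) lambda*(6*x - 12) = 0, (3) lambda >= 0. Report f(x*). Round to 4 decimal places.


Step 1: Try lambda = 0 (constraint inactive).
x_unc = -20/(2*4) = -2.5
Check: 6*-2.5 = -15.0 < 12 -- violated!
Step 2: Constraint must be active: 6*x = 12
x* = 12/6 = 2.0
lambda = (2*4*2.0 + 20)/6 = 6.0
Step 3: Compute optimal value.
f(x*) = 4*2.0^2 + 20*2.0 = 56.0


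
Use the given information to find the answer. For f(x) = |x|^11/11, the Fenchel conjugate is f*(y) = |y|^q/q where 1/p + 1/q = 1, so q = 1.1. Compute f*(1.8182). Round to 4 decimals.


The conjugate exponent q satisfies 1/p + 1/q = 1.
p = 11, so q = 11/(11 - 1) = 1.1
|y|^q = 1.8182^1.1 = 1.9302
f*(1.8182) = 1.9302 / 1.1 = 1.7547


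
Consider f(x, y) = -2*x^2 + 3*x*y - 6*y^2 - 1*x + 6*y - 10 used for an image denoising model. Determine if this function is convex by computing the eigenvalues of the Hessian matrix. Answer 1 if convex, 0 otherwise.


The Hessian of f(x,y) = -2*x^2 + 3*x*y - 6*y^2 - 1*x + 6*y - 10 is:
H = [[-4, 3], [3, -12]]
Trace = -4 - 12 = -16
Determinant = -4*-12 - (3)^2 = 39
Discriminant = (-16)^2 - 4*39 = 100.0
Eigenvalues: lambda_1 = -13.0, lambda_2 = -3.0
The function is not convex.

0


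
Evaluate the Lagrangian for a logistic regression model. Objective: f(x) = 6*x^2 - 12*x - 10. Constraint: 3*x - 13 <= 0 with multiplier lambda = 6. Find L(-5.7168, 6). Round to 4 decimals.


Step 1: Evaluate f(x).
f(-5.7168) = 6*(-5.7168)^2 - 12*(-5.7168) - 10 = 254.6924
Step 2: Evaluate g(x).
g(-5.7168) = 3*-5.7168 - 13 = -30.1504
Step 3: Compute Lagrangian.
L = 254.6924 + 6*-30.1504 = 73.79


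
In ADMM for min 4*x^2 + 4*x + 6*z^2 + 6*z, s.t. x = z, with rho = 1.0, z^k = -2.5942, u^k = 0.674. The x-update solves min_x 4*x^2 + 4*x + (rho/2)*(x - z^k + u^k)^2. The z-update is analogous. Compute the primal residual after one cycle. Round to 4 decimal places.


ADMM iteration with rho = 1.0, z^k = -2.5942, u^k = 0.674
Step 1: x-update.
Minimize 4*x^2 + 4*x + (1.0/2)*(x + 2.5942 + 0.674)^2
FOC: (2*4 + 1.0)*x = -4 + 1.0*(-2.5942 - 0.674)
x^{k+1} = -0.8076
Step 2: z-update.
Minimize 6*z^2 + 6*z + (1.0/2)*(-0.8076 - z + 0.674)^2
FOC: (2*6 + 1.0)*z = -6 + 1.0*(-0.8076 + 0.674)
z^{k+1} = -0.4718
Step 3: u-update.
u^{k+1} = 0.674 - 0.8076 + 0.4718 = 0.3382
Step 4: Primal residual = |-0.8076 + 0.4718| = 0.3358


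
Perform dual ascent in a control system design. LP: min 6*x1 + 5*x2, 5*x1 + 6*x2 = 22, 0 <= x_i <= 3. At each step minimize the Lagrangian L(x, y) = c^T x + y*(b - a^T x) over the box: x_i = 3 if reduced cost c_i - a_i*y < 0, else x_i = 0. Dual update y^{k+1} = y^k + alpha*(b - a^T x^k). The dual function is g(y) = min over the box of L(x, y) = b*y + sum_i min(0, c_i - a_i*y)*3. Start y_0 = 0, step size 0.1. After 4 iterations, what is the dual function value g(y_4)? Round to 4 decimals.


Dual ascent for LP: min 6*x1 + 5*x2, 5*x1 + 6*x2 = 22, 0 <= x_i <= 3
Step 1: y^k = 0.0, reduced costs: (6.0, 5.0)
  x^k = (0.0, 0.0), subgradient = b - a^T x = 22.0
  y^{k+1} = 0.0 + 0.1*22.0 = 2.2
Step 2: y^k = 2.2, reduced costs: (-5.0, -8.2)
  x^k = (3.0, 3.0), subgradient = b - a^T x = -11.0
  y^{k+1} = 2.2 + 0.1*-11.0 = 1.1
Step 3: y^k = 1.1, reduced costs: (0.5, -1.6)
  x^k = (0.0, 3.0), subgradient = b - a^T x = 4.0
  y^{k+1} = 1.1 + 0.1*4.0 = 1.5
Step 4: y^k = 1.5, reduced costs: (-1.5, -4.0)
  x^k = (3.0, 3.0), subgradient = b - a^T x = -11.0
  y^{k+1} = 1.5 + 0.1*-11.0 = 0.4
Dual objective at y_4 = 0.4: reduced costs (4.0, 2.6), box minimizer x = (0.0, 0.0)
g(y_4) = b*y + (c1 - a1*y)*x1 + (c2 - a2*y)*x2 = 22*0.4 + 4.0*0.0 + 2.6*0.0 = 8.8 + 0.0 + 0.0 = 8.8


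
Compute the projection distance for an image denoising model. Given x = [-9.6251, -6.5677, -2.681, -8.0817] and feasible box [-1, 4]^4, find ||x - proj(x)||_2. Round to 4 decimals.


Project each component onto [-1, 4].
clip(-9.6251) = -1.0, clip(-6.5677) = -1.0, clip(-2.681) = -1.0, clip(-8.0817) = -1.0
Projection = [-1.0, -1.0, -1.0, -1.0]
Squared diffs: [74.3924, 30.9993, 2.8258, 50.1505]
Distance = sqrt(158.368) = 12.5844


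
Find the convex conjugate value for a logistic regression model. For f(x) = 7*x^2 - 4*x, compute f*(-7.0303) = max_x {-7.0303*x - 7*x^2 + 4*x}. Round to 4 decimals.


f*(y) = sup_x {y*x - a*x^2 - b*x} = sup_x {(y-b)*x - a*x^2}
FOC: (y - b) - 2a*x = 0 => x* = (y - b)/(2a)
x* = (-7.0303 + 4)/(2*7) = -0.2165
f*(-7.0303) = (y-b)^2/(4a) = (-7.0303 + 4)^2/(4*7)
= 9.1827/28 = 0.328


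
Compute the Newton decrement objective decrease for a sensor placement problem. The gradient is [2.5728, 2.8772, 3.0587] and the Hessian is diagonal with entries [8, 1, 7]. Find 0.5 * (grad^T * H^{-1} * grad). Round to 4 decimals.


Step 1: H is diagonal, so H^(-1) * g = [0.3216, 2.8772, 0.437].
Step 2: g^T H^(-1) g = sum_i g_i^2 / H_ii
  = (2.5728)^2/8 + (2.8772)^2/1 + (3.0587)^2/7
  = 0.8274 + 8.2783 + 1.3365 = 10.4422
Step 3: Objective decrease = 0.5 * g^T H^(-1) g = 5.2211


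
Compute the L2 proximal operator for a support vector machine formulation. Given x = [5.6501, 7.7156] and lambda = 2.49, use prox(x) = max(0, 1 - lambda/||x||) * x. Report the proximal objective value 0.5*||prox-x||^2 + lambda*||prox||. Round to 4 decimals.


Step 1: Compute ||x||.
||x|| = 9.5632
Step 2: Compute scaling factor.
scale = max(0, 1 - 2.49/9.5632) = 0.7396
Step 3: prox(x) = [4.179, 5.7067]
||prox(x)|| = 7.0732
Step 4: Proximal objective.
0.5*||prox-x||^2 = 3.1001
lambda*||prox|| = 17.6123
Total = 20.7122


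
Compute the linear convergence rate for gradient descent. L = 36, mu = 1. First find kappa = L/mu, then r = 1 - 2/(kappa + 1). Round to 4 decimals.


Step 1: Compute the condition number.
kappa = L/mu = 36/1 = 36.0
Step 2: Compute the convergence rate.
r = 1 - 2/(kappa + 1) = 1 - 2*mu/(L + mu) = (L - mu)/(L + mu) = 35/37 = 0.9459


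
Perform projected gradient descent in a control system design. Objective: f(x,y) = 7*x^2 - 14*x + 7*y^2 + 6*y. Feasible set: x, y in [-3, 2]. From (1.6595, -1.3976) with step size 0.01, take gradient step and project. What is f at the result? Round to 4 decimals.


Step 1: Compute gradient at (1.6595, -1.3976).
grad_x = 2*7*1.6595 - 14 = 9.233
grad_y = 2*7*-1.3976 + 6 = -13.5664
Step 2: Gradient step.
x_raw = 1.6595 - 0.01*9.233 = 1.5672
y_raw = -1.3976 - 0.01*-13.5664 = -1.2619
Step 3: Project onto [-3, 2].
x_proj = clip(1.5672) = 1.5672
y_proj = clip(-1.2619) = -1.2619
Step 4: Evaluate f.
f(1.5672, -1.2619) = -1.1725


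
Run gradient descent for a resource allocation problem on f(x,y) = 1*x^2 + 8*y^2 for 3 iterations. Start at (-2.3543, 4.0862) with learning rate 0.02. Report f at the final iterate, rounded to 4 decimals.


Gradient descent on f(x,y) = 1*x^2 + 8*y^2.
Starting point: (-2.3543, 4.0862), alpha = 0.02
Step 1: grad_x = 2*1*-2.3543 = -4.7086, grad_y = 2*8*4.0862 = 65.3792
  x_1 = -2.3543 - 0.02*-4.7086 = -2.2601
  y_1 = 4.0862 - 0.02*65.3792 = 2.7786
Step 2: grad_x = 2*1*-2.2601 = -4.5203, grad_y = 2*8*2.7786 = 44.4579
  x_2 = -2.2601 - 0.02*-4.5203 = -2.1697
  y_2 = 2.7786 - 0.02*44.4579 = 1.8895
Step 3: grad_x = 2*1*-2.1697 = -4.3394, grad_y = 2*8*1.8895 = 30.2313
  x_3 = -2.1697 - 0.02*-4.3394 = -2.0829
  y_3 = 1.8895 - 0.02*30.2313 = 1.2848
f(-2.0829, 1.2848) = 1*(-2.0829)^2 + 8*1.2848^2 = 17.545


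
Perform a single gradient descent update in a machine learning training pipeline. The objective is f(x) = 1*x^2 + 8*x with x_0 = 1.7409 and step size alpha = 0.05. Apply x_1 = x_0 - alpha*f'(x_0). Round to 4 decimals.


We compute the gradient at x_0 and apply the update.
f'(x) = 2*x + 8
f'(1.7409) = 2*1.7409 + 8 = 11.4818
x_1 = 1.7409 - 0.05*11.4818 = 1.1668


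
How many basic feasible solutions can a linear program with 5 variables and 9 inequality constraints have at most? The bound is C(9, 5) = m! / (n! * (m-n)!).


Each vertex corresponds to some choice of n active constraints out of m, so the number of vertices is at most C(m, n) = m! / (n!(m-n)!).
m = 9, n = 5
Numerator: 9 * 8 * 7 * 6 * 5
Denominator: 5! = 120
C(9, 5) = 126


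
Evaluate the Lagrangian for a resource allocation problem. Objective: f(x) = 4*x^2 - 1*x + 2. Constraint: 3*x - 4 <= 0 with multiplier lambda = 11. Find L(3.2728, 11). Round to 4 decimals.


Step 1: Evaluate f(x).
f(3.2728) = 4*3.2728^2 - 1*3.2728 + 2 = 41.5721
Step 2: Evaluate g(x).
g(3.2728) = 3*3.2728 - 4 = 5.8184
Step 3: Compute Lagrangian.
L = 41.5721 + 11*5.8184 = 105.5745


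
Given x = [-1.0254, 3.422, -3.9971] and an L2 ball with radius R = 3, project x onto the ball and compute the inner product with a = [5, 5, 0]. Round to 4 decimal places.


Step 1: Compute ||x|| (intermediates to 6 decimals).
||x|| = sqrt((-1.0254)^2 + 3.422^2 + (-3.9971)^2) = 5.360815
Step 2: Project.
Since ||x|| > R, scale = R/||x|| = 3/5.360815 = 0.559616, proj(x) = scale * x
proj(x) = [-0.57383, 1.915006, -2.236841]
Step 3: Dot product.
a^T * proj(x) = 5*(-0.57383) + 5*1.915006 + 0*(-2.236841) = 6.7059


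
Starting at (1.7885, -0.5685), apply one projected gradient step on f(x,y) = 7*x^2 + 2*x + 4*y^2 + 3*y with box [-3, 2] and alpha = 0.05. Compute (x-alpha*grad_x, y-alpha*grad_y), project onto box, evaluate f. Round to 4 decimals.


Step 1: Compute gradient at (1.7885, -0.5685).
grad_x = 2*7*1.7885 + 2 = 27.039
grad_y = 2*4*-0.5685 + 3 = -1.548
Step 2: Gradient step.
x_raw = 1.7885 - 0.05*27.039 = 0.4366
y_raw = -0.5685 - 0.05*-1.548 = -0.4911
Step 3: Project onto [-3, 2].
x_proj = clip(0.4366) = 0.4366
y_proj = clip(-0.4911) = -0.4911
Step 4: Evaluate f.
f(0.4366, -0.4911) = 1.6985


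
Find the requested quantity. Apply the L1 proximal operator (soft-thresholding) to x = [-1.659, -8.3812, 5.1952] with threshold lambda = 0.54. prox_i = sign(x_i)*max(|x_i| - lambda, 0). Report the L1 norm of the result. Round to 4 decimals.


Soft-thresholding with lambda = 0.54:
prox(-1.659) = sign(-1.659)*max(|-1.659| - 0.54, 0) = -1.119
prox(-8.3812) = sign(-8.3812)*max(|-8.3812| - 0.54, 0) = -7.8412
prox(5.1952) = sign(5.1952)*max(|5.1952| - 0.54, 0) = 4.6552
prox(x) = [-1.119, -7.8412, 4.6552]
||prox(x)||_1 = 1.119 + 7.8412 + 4.6552 = 13.6154


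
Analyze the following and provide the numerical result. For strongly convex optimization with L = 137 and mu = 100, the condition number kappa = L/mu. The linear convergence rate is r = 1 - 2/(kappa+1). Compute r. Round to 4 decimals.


Step 1: Compute the condition number.
kappa = L/mu = 137/100 = 1.37
Step 2: Compute the convergence rate.
r = 1 - 2/(kappa + 1) = 1 - 2*mu/(L + mu) = (L - mu)/(L + mu) = 37/237 = 0.1561


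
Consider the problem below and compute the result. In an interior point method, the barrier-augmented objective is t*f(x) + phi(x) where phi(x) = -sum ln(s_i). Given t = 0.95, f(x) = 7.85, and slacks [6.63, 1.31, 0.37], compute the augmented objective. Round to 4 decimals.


Step 1: Compute log-barrier.
ln values: [1.8916, 0.27, -0.9943]
phi = -(1.8916 + 0.27 - 0.9943) = -1.1674
Step 2: Compute augmented objective.
t*f(x) = 0.95*7.85 = 7.4575
Total = 7.4575 - 1.1674 = 6.2901


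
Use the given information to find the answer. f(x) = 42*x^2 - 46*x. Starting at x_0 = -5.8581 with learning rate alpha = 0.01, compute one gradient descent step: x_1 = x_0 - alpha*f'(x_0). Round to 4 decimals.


We compute the gradient at x_0 and apply the update.
f'(x) = 84*x - 46
f'(-5.8581) = 84*-5.8581 - 46 = -538.0804
x_1 = -5.8581 - 0.01*-538.0804 = -0.4773


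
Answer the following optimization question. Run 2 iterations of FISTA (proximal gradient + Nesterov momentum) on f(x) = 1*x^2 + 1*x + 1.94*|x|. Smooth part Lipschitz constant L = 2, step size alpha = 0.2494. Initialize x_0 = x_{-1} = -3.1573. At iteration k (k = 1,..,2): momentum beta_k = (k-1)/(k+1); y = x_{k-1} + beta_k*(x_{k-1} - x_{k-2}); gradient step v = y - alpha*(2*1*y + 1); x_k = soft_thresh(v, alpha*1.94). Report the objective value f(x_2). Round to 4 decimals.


FISTA on f(x) = 1*x^2 + 1*x + 1.94*|x|
L = 2, alpha = 0.2494
Iteration 1: beta = 0.0, y = -3.1573 + 0.0*(-3.1573 + 3.1573) = -3.1573
  grad(y) = -5.3146, v = y - alpha*grad = -1.8318
  prox(v) = soft_thresh(-1.8318, 0.4838) = -1.348
Iteration 2: beta = 0.3333, y = -1.348 + 0.3333*(-1.348 + 3.1573) = -0.7449
  grad(y) = -0.4898, v = y - alpha*grad = -0.6227
  prox(v) = soft_thresh(-0.6227, 0.4838) = -0.1389
f(x_2) = 1*(-0.1389)^2 + 1*(-0.1389) + 1.94*|-0.1389| = 0.1499


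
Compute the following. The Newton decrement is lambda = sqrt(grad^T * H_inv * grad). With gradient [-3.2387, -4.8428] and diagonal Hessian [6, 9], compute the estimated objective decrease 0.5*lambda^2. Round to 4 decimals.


Step 1: H is diagonal, so H^(-1) * g = [-0.5398, -0.5381].
Step 2: g^T H^(-1) g = sum_i g_i^2 / H_ii
  = (-3.2387)^2/6 + (-4.8428)^2/9
  = 1.7482 + 2.6059 = 4.3541
Step 3: Objective decrease = 0.5 * g^T H^(-1) g = 2.177


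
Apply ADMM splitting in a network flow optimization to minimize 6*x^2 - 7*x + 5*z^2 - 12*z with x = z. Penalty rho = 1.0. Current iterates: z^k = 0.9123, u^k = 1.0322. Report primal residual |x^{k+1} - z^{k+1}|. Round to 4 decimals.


ADMM iteration with rho = 1.0, z^k = 0.9123, u^k = 1.0322
Step 1: x-update.
Minimize 6*x^2 - 7*x + (1.0/2)*(x - 0.9123 + 1.0322)^2
FOC: (2*6 + 1.0)*x = 7 + 1.0*(0.9123 - 1.0322)
x^{k+1} = 0.5292
Step 2: z-update.
Minimize 5*z^2 - 12*z + (1.0/2)*(0.5292 - z + 1.0322)^2
FOC: (2*5 + 1.0)*z = 12 + 1.0*(0.5292 + 1.0322)
z^{k+1} = 1.2329
Step 3: u-update.
u^{k+1} = 1.0322 + 0.5292 - 1.2329 = 0.3286
Step 4: Primal residual = |0.5292 - 1.2329| = 0.7036


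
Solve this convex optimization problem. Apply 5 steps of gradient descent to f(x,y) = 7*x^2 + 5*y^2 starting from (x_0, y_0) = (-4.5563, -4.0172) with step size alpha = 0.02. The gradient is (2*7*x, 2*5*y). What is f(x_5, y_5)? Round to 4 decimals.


Gradient descent on f(x,y) = 7*x^2 + 5*y^2.
Starting point: (-4.5563, -4.0172), alpha = 0.02
Step 1: grad_x = 2*7*-4.5563 = -63.7882, grad_y = 2*5*-4.0172 = -40.172
  x_1 = -4.5563 - 0.02*-63.7882 = -3.2805
  y_1 = -4.0172 - 0.02*-40.172 = -3.2138
Step 2: grad_x = 2*7*-3.2805 = -45.9275, grad_y = 2*5*-3.2138 = -32.1376
  x_2 = -3.2805 - 0.02*-45.9275 = -2.362
  y_2 = -3.2138 - 0.02*-32.1376 = -2.571
Step 3: grad_x = 2*7*-2.362 = -33.0678, grad_y = 2*5*-2.571 = -25.7101
  x_3 = -2.362 - 0.02*-33.0678 = -1.7006
  y_3 = -2.571 - 0.02*-25.7101 = -2.0568
Step 4: grad_x = 2*7*-1.7006 = -23.8088, grad_y = 2*5*-2.0568 = -20.5681
  x_4 = -1.7006 - 0.02*-23.8088 = -1.2245
  y_4 = -2.0568 - 0.02*-20.5681 = -1.6454
Step 5: grad_x = 2*7*-1.2245 = -17.1423, grad_y = 2*5*-1.6454 = -16.4545
  x_5 = -1.2245 - 0.02*-17.1423 = -0.8816
  y_5 = -1.6454 - 0.02*-16.4545 = -1.3164
f(-0.8816, -1.3164) = 7*(-0.8816)^2 + 5*(-1.3164)^2 = 14.1046


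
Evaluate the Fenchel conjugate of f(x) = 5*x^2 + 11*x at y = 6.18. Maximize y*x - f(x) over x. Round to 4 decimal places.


f*(y) = sup_x {y*x - a*x^2 - b*x} = sup_x {(y-b)*x - a*x^2}
FOC: (y - b) - 2a*x = 0 => x* = (y - b)/(2a)
x* = (6.18 - 11)/(2*5) = -0.482
f*(6.18) = (y-b)^2/(4a) = (6.18 - 11)^2/(4*5)
= 23.2324/20 = 1.1616


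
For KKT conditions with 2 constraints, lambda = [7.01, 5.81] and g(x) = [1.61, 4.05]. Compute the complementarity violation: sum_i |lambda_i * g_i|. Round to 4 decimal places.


KKT complementary slackness check:
lambda_1 * g_1 = 7.01 * 1.61 = 11.2861
lambda_2 * g_2 = 5.81 * 4.05 = 23.5305
Total violation = 11.2861 + 23.5305 = 34.8166


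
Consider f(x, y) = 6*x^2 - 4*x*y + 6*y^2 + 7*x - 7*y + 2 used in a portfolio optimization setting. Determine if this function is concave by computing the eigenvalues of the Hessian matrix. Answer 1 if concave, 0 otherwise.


The Hessian of f(x,y) = 6*x^2 - 4*x*y + 6*y^2 + 7*x - 7*y + 2 is:
H = [[12, -4], [-4, 12]]
Trace = 12 + 12 = 24
Determinant = 12*12 - (-4)^2 = 128
Discriminant = (24)^2 - 4*128 = 64.0
Eigenvalues: lambda_1 = 8.0, lambda_2 = 16.0
The function is not concave.

0


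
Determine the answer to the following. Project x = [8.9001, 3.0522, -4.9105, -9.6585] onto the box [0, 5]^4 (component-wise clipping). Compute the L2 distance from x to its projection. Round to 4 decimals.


Project each component onto [0, 5].
clip(8.9001) = 5.0, clip(3.0522) = 3.0522, clip(-4.9105) = 0.0, clip(-9.6585) = 0.0
Projection = [5.0, 3.0522, 0.0, 0.0]
Squared diffs: [15.2108, 0.0, 24.113, 93.2866]
Distance = sqrt(132.6104) = 11.5157
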